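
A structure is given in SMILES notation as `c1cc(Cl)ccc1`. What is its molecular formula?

Atom tally by fragment:
  benzene ring core → C:6 H:6
  (− 1 ring H displaced by substituents)
  + Cl → Cl:1
Element totals:
  C: 6
  H: 5
  Cl: 1

C6H5Cl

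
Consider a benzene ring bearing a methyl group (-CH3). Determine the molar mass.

92.14 g/mol

Atom tally by fragment:
  benzene ring core → C:6 H:6
  (− 1 ring H displaced by substituents)
  + CH3 → C:1 H:3
Element totals:
  C: 7
  H: 8
Molecular formula: C7H8.
  M = 7(12.011) + 8(1.008)
    = 84.077 + 8.064 = 92.141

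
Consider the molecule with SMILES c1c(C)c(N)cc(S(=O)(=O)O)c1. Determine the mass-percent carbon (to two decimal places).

44.91%

Atom tally by fragment:
  benzene ring core → C:6 H:6
  (− 3 ring H displaced by substituents)
  + CH3 → C:1 H:3
  + NH2 → N:1 H:2
  + SO3H → S:1 O:3 H:1
Element totals:
  C: 7
  H: 9
  N: 1
  O: 3
  S: 1
Molecular formula: C7H9NO3S.
Molar mass = 187.213 g/mol.
Mass from C: 7 × 12.011 = 84.077 g/mol.
%C = 84.077 / 187.213 × 100 = 44.91%.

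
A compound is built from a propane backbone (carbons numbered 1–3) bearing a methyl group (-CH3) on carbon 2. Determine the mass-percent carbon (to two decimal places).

82.66%

Atom tally by fragment:
  CH3 → C:1 H:3
  CH(CH3) → C:2 H:4
  CH3 → C:1 H:3
Element totals:
  C: 4
  H: 10
Molecular formula: C4H10.
Molar mass = 58.124 g/mol.
Mass from C: 4 × 12.011 = 48.044 g/mol.
%C = 48.044 / 58.124 × 100 = 82.66%.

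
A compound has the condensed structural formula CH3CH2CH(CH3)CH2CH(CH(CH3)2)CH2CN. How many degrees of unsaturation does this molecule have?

Element totals:
  C: 11
  H: 21
  N: 1
Molecular formula: C11H21N.
DoU = (2C + 2 + N − H − X) / 2 = (2·11 + 2 + 1 − 21 − 0) / 2 = 2.

2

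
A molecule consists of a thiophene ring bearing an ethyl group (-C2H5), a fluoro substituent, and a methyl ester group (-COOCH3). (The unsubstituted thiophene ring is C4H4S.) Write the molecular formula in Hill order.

Atom tally by fragment:
  thiophene ring core → C:4 H:4 S:1
  (− 3 ring H displaced by substituents)
  + C2H5 → C:2 H:5
  + F → F:1
  + COOCH3 → C:2 H:3 O:2
Element totals:
  C: 8
  H: 9
  F: 1
  O: 2
  S: 1

C8H9FO2S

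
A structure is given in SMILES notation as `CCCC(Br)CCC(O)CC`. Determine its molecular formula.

Atom tally by fragment:
  CH3 → C:1 H:3
  CH2 → C:1 H:2
  CH2 → C:1 H:2
  CH(Br) → C:1 H:1 Br:1
  CH2 → C:1 H:2
  CH2 → C:1 H:2
  CH(OH) → C:1 H:2 O:1
  CH2 → C:1 H:2
  CH3 → C:1 H:3
Element totals:
  C: 9
  H: 19
  Br: 1
  O: 1

C9H19BrO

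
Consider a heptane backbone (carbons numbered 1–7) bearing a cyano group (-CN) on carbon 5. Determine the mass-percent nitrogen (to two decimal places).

11.19%

Atom tally by fragment:
  CH3 → C:1 H:3
  CH2 → C:1 H:2
  CH2 → C:1 H:2
  CH2 → C:1 H:2
  CH(CN) → C:2 H:1 N:1
  CH2 → C:1 H:2
  CH3 → C:1 H:3
Element totals:
  C: 8
  H: 15
  N: 1
Molecular formula: C8H15N.
Molar mass = 125.215 g/mol.
Mass from N: 1 × 14.007 = 14.007 g/mol.
%N = 14.007 / 125.215 × 100 = 11.19%.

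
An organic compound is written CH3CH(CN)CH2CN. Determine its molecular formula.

C5H6N2

Element totals:
  C: 5
  H: 6
  N: 2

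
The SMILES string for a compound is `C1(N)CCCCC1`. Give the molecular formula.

C6H13N

Atom tally by fragment:
  cyclohexane ring core → C:6 H:12
  (− 1 ring H displaced by substituents)
  + NH2 → N:1 H:2
Element totals:
  C: 6
  H: 13
  N: 1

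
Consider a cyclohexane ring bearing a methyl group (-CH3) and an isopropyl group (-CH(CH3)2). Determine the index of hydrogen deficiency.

1

Atom tally by fragment:
  cyclohexane ring core → C:6 H:12
  (− 2 ring H displaced by substituents)
  + CH3 → C:1 H:3
  + CH(CH3)2 → C:3 H:7
Element totals:
  C: 10
  H: 20
Molecular formula: C10H20.
DoU = (2C + 2 + N − H − X) / 2 = (2·10 + 2 + 0 − 20 − 0) / 2 = 1.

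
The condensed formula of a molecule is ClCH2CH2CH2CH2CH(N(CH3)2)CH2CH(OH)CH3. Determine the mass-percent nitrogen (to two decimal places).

6.74%

Element totals:
  C: 10
  H: 22
  Cl: 1
  N: 1
  O: 1
Molecular formula: C10H22ClNO.
Molar mass = 207.742 g/mol.
Mass from N: 1 × 14.007 = 14.007 g/mol.
%N = 14.007 / 207.742 × 100 = 6.74%.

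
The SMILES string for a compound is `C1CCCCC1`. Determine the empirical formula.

Atom tally by fragment:
  cyclohexane ring core → C:6 H:12
Element totals:
  C: 6
  H: 12
Molecular formula: C6H12.
gcd of subscripts = 6; dividing each by 6:
  C: 6/6 = 1
  H: 12/6 = 2

CH2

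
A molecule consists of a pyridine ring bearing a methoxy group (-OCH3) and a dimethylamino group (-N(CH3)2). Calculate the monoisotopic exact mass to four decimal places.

152.0950

Atom tally by fragment:
  pyridine ring core → C:5 H:5 N:1
  (− 2 ring H displaced by substituents)
  + OCH3 → C:1 H:3 O:1
  + N(CH3)2 → N:1 C:2 H:6
Element totals:
  C: 8
  H: 12
  N: 2
  O: 1
Molecular formula: C8H12N2O.
  M = 8(12.0) + 12(1.007825) + 2(14.003074) + 15.994915
    = 96.000000 + 12.093900 + 28.006148 + 15.994915 = 152.094963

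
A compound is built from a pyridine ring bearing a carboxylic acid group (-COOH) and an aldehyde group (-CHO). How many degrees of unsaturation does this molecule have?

6

Atom tally by fragment:
  pyridine ring core → C:5 H:5 N:1
  (− 2 ring H displaced by substituents)
  + COOH → C:1 H:1 O:2
  + CHO → C:1 H:1 O:1
Element totals:
  C: 7
  H: 5
  N: 1
  O: 3
Molecular formula: C7H5NO3.
DoU = (2C + 2 + N − H − X) / 2 = (2·7 + 2 + 1 − 5 − 0) / 2 = 6.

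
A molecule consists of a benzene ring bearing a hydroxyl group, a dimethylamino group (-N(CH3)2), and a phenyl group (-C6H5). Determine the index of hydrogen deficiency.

Atom tally by fragment:
  benzene ring core → C:6 H:6
  (− 3 ring H displaced by substituents)
  + OH → O:1 H:1
  + N(CH3)2 → N:1 C:2 H:6
  + C6H5 → C:6 H:5
Element totals:
  C: 14
  H: 15
  N: 1
  O: 1
Molecular formula: C14H15NO.
DoU = (2C + 2 + N − H − X) / 2 = (2·14 + 2 + 1 − 15 − 0) / 2 = 8.

8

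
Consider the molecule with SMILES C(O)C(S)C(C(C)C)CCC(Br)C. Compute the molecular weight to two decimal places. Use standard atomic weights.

Atom tally by fragment:
  HOCH2 → C:1 H:3 O:1
  CH(SH) → C:1 H:2 S:1
  CH(CH(CH3)2) → C:4 H:8
  CH2 → C:1 H:2
  CH2 → C:1 H:2
  CH(Br) → C:1 H:1 Br:1
  CH3 → C:1 H:3
Element totals:
  C: 10
  H: 21
  Br: 1
  O: 1
  S: 1
Molecular formula: C10H21BrOS.
  M = 10(12.011) + 21(1.008) + 79.904 + 15.999 + 32.06
    = 120.110 + 21.168 + 79.904 + 15.999 + 32.060 = 269.241

269.24 g/mol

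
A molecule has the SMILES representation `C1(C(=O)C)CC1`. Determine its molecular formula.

Atom tally by fragment:
  cyclopropane ring core → C:3 H:6
  (− 1 ring H displaced by substituents)
  + COCH3 → C:2 H:3 O:1
Element totals:
  C: 5
  H: 8
  O: 1

C5H8O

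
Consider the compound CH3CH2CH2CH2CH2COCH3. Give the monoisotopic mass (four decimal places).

Atom tally by fragment:
  CH3 → C:1 H:3
  CH2 → C:1 H:2
  CH2 → C:1 H:2
  CH2 → C:1 H:2
  CH2COCH3 → C:3 H:5 O:1
Element totals:
  C: 7
  H: 14
  O: 1
Molecular formula: C7H14O.
  M = 7(12.0) + 14(1.007825) + 15.994915
    = 84.000000 + 14.109550 + 15.994915 = 114.104465

114.1045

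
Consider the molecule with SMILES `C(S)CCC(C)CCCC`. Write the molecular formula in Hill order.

C9H20S

Atom tally by fragment:
  HSCH2 → C:1 H:3 S:1
  CH2 → C:1 H:2
  CH2 → C:1 H:2
  CH(CH3) → C:2 H:4
  CH2 → C:1 H:2
  CH2 → C:1 H:2
  CH2 → C:1 H:2
  CH3 → C:1 H:3
Element totals:
  C: 9
  H: 20
  S: 1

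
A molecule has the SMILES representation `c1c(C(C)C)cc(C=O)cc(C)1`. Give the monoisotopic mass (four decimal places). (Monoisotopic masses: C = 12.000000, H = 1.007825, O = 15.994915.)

Atom tally by fragment:
  benzene ring core → C:6 H:6
  (− 3 ring H displaced by substituents)
  + CH(CH3)2 → C:3 H:7
  + CHO → C:1 H:1 O:1
  + CH3 → C:1 H:3
Element totals:
  C: 11
  H: 14
  O: 1
Molecular formula: C11H14O.
  M = 11(12.0) + 14(1.007825) + 15.994915
    = 132.000000 + 14.109550 + 15.994915 = 162.104465

162.1045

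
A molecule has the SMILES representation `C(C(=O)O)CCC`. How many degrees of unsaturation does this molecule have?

1

Atom tally by fragment:
  HOOCCH2 → C:2 H:3 O:2
  CH2 → C:1 H:2
  CH2 → C:1 H:2
  CH3 → C:1 H:3
Element totals:
  C: 5
  H: 10
  O: 2
Molecular formula: C5H10O2.
DoU = (2C + 2 + N − H − X) / 2 = (2·5 + 2 + 0 − 10 − 0) / 2 = 1.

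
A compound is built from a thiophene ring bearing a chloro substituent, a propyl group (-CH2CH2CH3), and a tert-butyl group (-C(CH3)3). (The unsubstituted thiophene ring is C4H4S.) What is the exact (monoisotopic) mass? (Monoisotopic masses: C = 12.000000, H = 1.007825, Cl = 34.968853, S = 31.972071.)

Atom tally by fragment:
  thiophene ring core → C:4 H:4 S:1
  (− 3 ring H displaced by substituents)
  + Cl → Cl:1
  + CH2CH2CH3 → C:3 H:7
  + C(CH3)3 → C:4 H:9
Element totals:
  C: 11
  H: 17
  Cl: 1
  S: 1
Molecular formula: C11H17ClS.
  M = 11(12.0) + 17(1.007825) + 34.968853 + 31.972071
    = 132.000000 + 17.133025 + 34.968853 + 31.972071 = 216.073949

216.0739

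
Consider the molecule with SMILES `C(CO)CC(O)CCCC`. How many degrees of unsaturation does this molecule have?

Atom tally by fragment:
  HOCH2CH2 → C:2 H:5 O:1
  CH2 → C:1 H:2
  CH(OH) → C:1 H:2 O:1
  CH2 → C:1 H:2
  CH2 → C:1 H:2
  CH2 → C:1 H:2
  CH3 → C:1 H:3
Element totals:
  C: 8
  H: 18
  O: 2
Molecular formula: C8H18O2.
DoU = (2C + 2 + N − H − X) / 2 = (2·8 + 2 + 0 − 18 − 0) / 2 = 0.

0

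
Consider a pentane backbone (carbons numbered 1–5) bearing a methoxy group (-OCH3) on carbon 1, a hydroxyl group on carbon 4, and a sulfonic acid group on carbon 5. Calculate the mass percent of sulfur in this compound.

Atom tally by fragment:
  CH3OCH2 → C:2 H:5 O:1
  CH2 → C:1 H:2
  CH2 → C:1 H:2
  CH(OH) → C:1 H:2 O:1
  CH2SO3H → C:1 H:3 S:1 O:3
Element totals:
  C: 6
  H: 14
  O: 5
  S: 1
Molecular formula: C6H14O5S.
Molar mass = 198.233 g/mol.
Mass from S: 1 × 32.06 = 32.060 g/mol.
%S = 32.060 / 198.233 × 100 = 16.17%.

16.17%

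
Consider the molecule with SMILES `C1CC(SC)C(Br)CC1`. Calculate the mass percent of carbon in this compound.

Atom tally by fragment:
  cyclohexane ring core → C:6 H:12
  (− 2 ring H displaced by substituents)
  + SCH3 → C:1 H:3 S:1
  + Br → Br:1
Element totals:
  C: 7
  H: 13
  Br: 1
  S: 1
Molecular formula: C7H13BrS.
Molar mass = 209.145 g/mol.
Mass from C: 7 × 12.011 = 84.077 g/mol.
%C = 84.077 / 209.145 × 100 = 40.20%.

40.20%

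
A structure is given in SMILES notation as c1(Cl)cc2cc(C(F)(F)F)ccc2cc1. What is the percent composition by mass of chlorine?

15.37%

Atom tally by fragment:
  naphthalene ring system core → C:10 H:8
  (− 2 ring H displaced by substituents)
  + Cl → Cl:1
  + CF3 → C:1 F:3
Element totals:
  C: 11
  H: 6
  Cl: 1
  F: 3
Molecular formula: C11H6ClF3.
Molar mass = 230.613 g/mol.
Mass from Cl: 1 × 35.45 = 35.450 g/mol.
%Cl = 35.450 / 230.613 × 100 = 15.37%.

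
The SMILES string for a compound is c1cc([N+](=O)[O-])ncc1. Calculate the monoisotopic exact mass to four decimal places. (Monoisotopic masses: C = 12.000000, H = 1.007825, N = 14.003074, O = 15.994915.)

Atom tally by fragment:
  pyridine ring core → C:5 H:5 N:1
  (− 1 ring H displaced by substituents)
  + NO2 → N:1 O:2
Element totals:
  C: 5
  H: 4
  N: 2
  O: 2
Molecular formula: C5H4N2O2.
  M = 5(12.0) + 4(1.007825) + 2(14.003074) + 2(15.994915)
    = 60.000000 + 4.031300 + 28.006148 + 31.989830 = 124.027278

124.0273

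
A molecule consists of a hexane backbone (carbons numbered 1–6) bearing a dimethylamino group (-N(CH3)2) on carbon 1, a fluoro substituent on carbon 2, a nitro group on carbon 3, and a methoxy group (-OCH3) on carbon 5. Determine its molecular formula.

C9H19FN2O3

Atom tally by fragment:
  (CH3)2NCH2 → C:3 H:8 N:1
  CH(F) → C:1 H:1 F:1
  CH(NO2) → C:1 H:1 N:1 O:2
  CH2 → C:1 H:2
  CH(OCH3) → C:2 H:4 O:1
  CH3 → C:1 H:3
Element totals:
  C: 9
  H: 19
  F: 1
  N: 2
  O: 3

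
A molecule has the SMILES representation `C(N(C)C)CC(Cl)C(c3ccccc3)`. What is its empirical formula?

Atom tally by fragment:
  (CH3)2NCH2 → C:3 H:8 N:1
  CH2 → C:1 H:2
  CH(Cl) → C:1 H:1 Cl:1
  CH2C6H5 → C:7 H:7
Element totals:
  C: 12
  H: 18
  Cl: 1
  N: 1
Molecular formula: C12H18ClN.
gcd of subscripts (12, 1, 18, 1) = 1, so the empirical formula equals the molecular formula.

C12H18ClN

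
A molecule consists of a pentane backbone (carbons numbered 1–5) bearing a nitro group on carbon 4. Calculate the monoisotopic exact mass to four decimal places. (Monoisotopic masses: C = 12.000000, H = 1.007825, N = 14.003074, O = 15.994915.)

117.0790

Atom tally by fragment:
  CH3 → C:1 H:3
  CH2 → C:1 H:2
  CH2 → C:1 H:2
  CH(NO2) → C:1 H:1 N:1 O:2
  CH3 → C:1 H:3
Element totals:
  C: 5
  H: 11
  N: 1
  O: 2
Molecular formula: C5H11NO2.
  M = 5(12.0) + 11(1.007825) + 14.003074 + 2(15.994915)
    = 60.000000 + 11.086075 + 14.003074 + 31.989830 = 117.078979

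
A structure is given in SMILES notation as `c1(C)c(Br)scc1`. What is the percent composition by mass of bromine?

45.13%

Atom tally by fragment:
  thiophene ring core → C:4 H:4 S:1
  (− 2 ring H displaced by substituents)
  + CH3 → C:1 H:3
  + Br → Br:1
Element totals:
  C: 5
  H: 5
  Br: 1
  S: 1
Molecular formula: C5H5BrS.
Molar mass = 177.059 g/mol.
Mass from Br: 1 × 79.904 = 79.904 g/mol.
%Br = 79.904 / 177.059 × 100 = 45.13%.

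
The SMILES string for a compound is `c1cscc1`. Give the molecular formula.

C4H4S

Atom tally by fragment:
  thiophene ring core → C:4 H:4 S:1
Element totals:
  C: 4
  H: 4
  S: 1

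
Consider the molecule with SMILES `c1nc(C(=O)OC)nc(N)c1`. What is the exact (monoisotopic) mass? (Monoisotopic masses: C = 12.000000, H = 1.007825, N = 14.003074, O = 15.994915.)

153.0538

Atom tally by fragment:
  pyrimidine ring core → C:4 H:4 N:2
  (− 2 ring H displaced by substituents)
  + COOCH3 → C:2 H:3 O:2
  + NH2 → N:1 H:2
Element totals:
  C: 6
  H: 7
  N: 3
  O: 2
Molecular formula: C6H7N3O2.
  M = 6(12.0) + 7(1.007825) + 3(14.003074) + 2(15.994915)
    = 72.000000 + 7.054775 + 42.009222 + 31.989830 = 153.053827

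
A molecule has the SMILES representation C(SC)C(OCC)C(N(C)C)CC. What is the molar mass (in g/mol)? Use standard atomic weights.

205.36 g/mol

Atom tally by fragment:
  CH3SCH2 → C:2 H:5 S:1
  CH(OC2H5) → C:3 H:6 O:1
  CH(N(CH3)2) → C:3 H:7 N:1
  CH2 → C:1 H:2
  CH3 → C:1 H:3
Element totals:
  C: 10
  H: 23
  N: 1
  O: 1
  S: 1
Molecular formula: C10H23NOS.
  M = 10(12.011) + 23(1.008) + 14.007 + 15.999 + 32.06
    = 120.110 + 23.184 + 14.007 + 15.999 + 32.060 = 205.360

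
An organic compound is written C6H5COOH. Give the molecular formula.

C7H6O2

Atom tally by fragment:
  benzene ring core → C:6 H:6
  (− 1 ring H displaced by substituents)
  + COOH → C:1 H:1 O:2
Element totals:
  C: 7
  H: 6
  O: 2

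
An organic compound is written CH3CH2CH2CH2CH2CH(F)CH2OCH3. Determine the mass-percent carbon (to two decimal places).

Atom tally by fragment:
  CH3 → C:1 H:3
  CH2 → C:1 H:2
  CH2 → C:1 H:2
  CH2 → C:1 H:2
  CH2 → C:1 H:2
  CH(F) → C:1 H:1 F:1
  CH2OCH3 → C:2 H:5 O:1
Element totals:
  C: 8
  H: 17
  F: 1
  O: 1
Molecular formula: C8H17FO.
Molar mass = 148.221 g/mol.
Mass from C: 8 × 12.011 = 96.088 g/mol.
%C = 96.088 / 148.221 × 100 = 64.83%.

64.83%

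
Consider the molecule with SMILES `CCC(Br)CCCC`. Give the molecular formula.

Atom tally by fragment:
  CH3 → C:1 H:3
  CH2 → C:1 H:2
  CH(Br) → C:1 H:1 Br:1
  CH2 → C:1 H:2
  CH2 → C:1 H:2
  CH2 → C:1 H:2
  CH3 → C:1 H:3
Element totals:
  C: 7
  H: 15
  Br: 1

C7H15Br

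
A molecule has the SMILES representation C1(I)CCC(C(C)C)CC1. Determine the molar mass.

Atom tally by fragment:
  cyclohexane ring core → C:6 H:12
  (− 2 ring H displaced by substituents)
  + I → I:1
  + CH(CH3)2 → C:3 H:7
Element totals:
  C: 9
  H: 17
  I: 1
Molecular formula: C9H17I.
  M = 9(12.011) + 17(1.008) + 126.904
    = 108.099 + 17.136 + 126.904 = 252.139

252.14 g/mol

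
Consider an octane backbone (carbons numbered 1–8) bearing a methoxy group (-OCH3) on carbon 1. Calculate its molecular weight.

Atom tally by fragment:
  CH3OCH2 → C:2 H:5 O:1
  CH2 → C:1 H:2
  CH2 → C:1 H:2
  CH2 → C:1 H:2
  CH2 → C:1 H:2
  CH2 → C:1 H:2
  CH2 → C:1 H:2
  CH3 → C:1 H:3
Element totals:
  C: 9
  H: 20
  O: 1
Molecular formula: C9H20O.
  M = 9(12.011) + 20(1.008) + 15.999
    = 108.099 + 20.160 + 15.999 = 144.258

144.26 g/mol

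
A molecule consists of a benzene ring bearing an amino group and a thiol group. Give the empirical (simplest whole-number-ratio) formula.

C6H7NS

Atom tally by fragment:
  benzene ring core → C:6 H:6
  (− 2 ring H displaced by substituents)
  + NH2 → N:1 H:2
  + SH → S:1 H:1
Element totals:
  C: 6
  H: 7
  N: 1
  S: 1
Molecular formula: C6H7NS.
gcd of subscripts (6, 7, 1, 1) = 1, so the empirical formula equals the molecular formula.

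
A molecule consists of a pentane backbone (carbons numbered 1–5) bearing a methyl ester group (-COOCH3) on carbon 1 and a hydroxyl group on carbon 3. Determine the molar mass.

146.19 g/mol

Atom tally by fragment:
  CH3OOCCH2 → C:3 H:5 O:2
  CH2 → C:1 H:2
  CH(OH) → C:1 H:2 O:1
  CH2 → C:1 H:2
  CH3 → C:1 H:3
Element totals:
  C: 7
  H: 14
  O: 3
Molecular formula: C7H14O3.
  M = 7(12.011) + 14(1.008) + 3(15.999)
    = 84.077 + 14.112 + 47.997 = 146.186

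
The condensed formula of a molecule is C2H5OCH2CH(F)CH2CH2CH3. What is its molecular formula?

C7H15FO

Element totals:
  C: 7
  H: 15
  F: 1
  O: 1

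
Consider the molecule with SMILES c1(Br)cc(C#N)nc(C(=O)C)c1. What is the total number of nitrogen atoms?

2

Atom tally by fragment:
  pyridine ring core → C:5 H:5 N:1
  (− 3 ring H displaced by substituents)
  + Br → Br:1
  + CN → C:1 N:1
  + COCH3 → C:2 H:3 O:1
Element totals:
  C: 8
  H: 5
  Br: 1
  N: 2
  O: 1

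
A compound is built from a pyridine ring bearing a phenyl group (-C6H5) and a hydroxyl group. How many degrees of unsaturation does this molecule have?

8

Atom tally by fragment:
  pyridine ring core → C:5 H:5 N:1
  (− 2 ring H displaced by substituents)
  + C6H5 → C:6 H:5
  + OH → O:1 H:1
Element totals:
  C: 11
  H: 9
  N: 1
  O: 1
Molecular formula: C11H9NO.
DoU = (2C + 2 + N − H − X) / 2 = (2·11 + 2 + 1 − 9 − 0) / 2 = 8.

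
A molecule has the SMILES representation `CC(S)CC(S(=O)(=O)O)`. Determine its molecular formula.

Atom tally by fragment:
  CH3 → C:1 H:3
  CH(SH) → C:1 H:2 S:1
  CH2 → C:1 H:2
  CH2SO3H → C:1 H:3 S:1 O:3
Element totals:
  C: 4
  H: 10
  O: 3
  S: 2

C4H10O3S2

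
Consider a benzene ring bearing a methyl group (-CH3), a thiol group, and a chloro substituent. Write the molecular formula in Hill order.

C7H7ClS

Atom tally by fragment:
  benzene ring core → C:6 H:6
  (− 3 ring H displaced by substituents)
  + CH3 → C:1 H:3
  + SH → S:1 H:1
  + Cl → Cl:1
Element totals:
  C: 7
  H: 7
  Cl: 1
  S: 1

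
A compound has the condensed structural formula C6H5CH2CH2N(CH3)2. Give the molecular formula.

Element totals:
  C: 10
  H: 15
  N: 1

C10H15N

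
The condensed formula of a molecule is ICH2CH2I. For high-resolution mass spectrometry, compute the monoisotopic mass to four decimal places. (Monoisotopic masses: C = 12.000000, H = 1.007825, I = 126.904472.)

281.8402

Atom tally by fragment:
  ICH2 → C:1 H:2 I:1
  CH2I → C:1 H:2 I:1
Element totals:
  C: 2
  H: 4
  I: 2
Molecular formula: C2H4I2.
  M = 2(12.0) + 4(1.007825) + 2(126.904472)
    = 24.000000 + 4.031300 + 253.808944 = 281.840244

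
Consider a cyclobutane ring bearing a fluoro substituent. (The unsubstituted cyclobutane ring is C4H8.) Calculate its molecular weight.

74.10 g/mol

Atom tally by fragment:
  cyclobutane ring core → C:4 H:8
  (− 1 ring H displaced by substituents)
  + F → F:1
Element totals:
  C: 4
  H: 7
  F: 1
Molecular formula: C4H7F.
  M = 4(12.011) + 7(1.008) + 18.998
    = 48.044 + 7.056 + 18.998 = 74.098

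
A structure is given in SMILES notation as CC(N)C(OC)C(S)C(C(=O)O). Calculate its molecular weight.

193.26 g/mol

Atom tally by fragment:
  CH3 → C:1 H:3
  CH(NH2) → C:1 H:3 N:1
  CH(OCH3) → C:2 H:4 O:1
  CH(SH) → C:1 H:2 S:1
  CH2COOH → C:2 H:3 O:2
Element totals:
  C: 7
  H: 15
  N: 1
  O: 3
  S: 1
Molecular formula: C7H15NO3S.
  M = 7(12.011) + 15(1.008) + 14.007 + 3(15.999) + 32.06
    = 84.077 + 15.120 + 14.007 + 47.997 + 32.060 = 193.261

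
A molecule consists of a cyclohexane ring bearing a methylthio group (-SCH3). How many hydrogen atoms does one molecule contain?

Atom tally by fragment:
  cyclohexane ring core → C:6 H:12
  (− 1 ring H displaced by substituents)
  + SCH3 → C:1 H:3 S:1
Element totals:
  C: 7
  H: 14
  S: 1

14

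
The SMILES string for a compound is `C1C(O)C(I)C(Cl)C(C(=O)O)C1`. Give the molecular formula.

C7H10ClIO3

Atom tally by fragment:
  cyclohexane ring core → C:6 H:12
  (− 4 ring H displaced by substituents)
  + OH → O:1 H:1
  + I → I:1
  + Cl → Cl:1
  + COOH → C:1 H:1 O:2
Element totals:
  C: 7
  H: 10
  Cl: 1
  I: 1
  O: 3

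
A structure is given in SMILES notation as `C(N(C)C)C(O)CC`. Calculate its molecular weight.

Atom tally by fragment:
  (CH3)2NCH2 → C:3 H:8 N:1
  CH(OH) → C:1 H:2 O:1
  CH2 → C:1 H:2
  CH3 → C:1 H:3
Element totals:
  C: 6
  H: 15
  N: 1
  O: 1
Molecular formula: C6H15NO.
  M = 6(12.011) + 15(1.008) + 14.007 + 15.999
    = 72.066 + 15.120 + 14.007 + 15.999 = 117.192

117.19 g/mol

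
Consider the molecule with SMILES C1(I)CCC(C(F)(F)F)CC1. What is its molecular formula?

C7H10F3I

Atom tally by fragment:
  cyclohexane ring core → C:6 H:12
  (− 2 ring H displaced by substituents)
  + I → I:1
  + CF3 → C:1 F:3
Element totals:
  C: 7
  H: 10
  F: 3
  I: 1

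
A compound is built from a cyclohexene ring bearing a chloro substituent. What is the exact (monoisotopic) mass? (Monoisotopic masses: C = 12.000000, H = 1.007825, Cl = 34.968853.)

116.0393

Atom tally by fragment:
  cyclohexene ring core → C:6 H:10
  (− 1 ring H displaced by substituents)
  + Cl → Cl:1
Element totals:
  C: 6
  H: 9
  Cl: 1
Molecular formula: C6H9Cl.
  M = 6(12.0) + 9(1.007825) + 34.968853
    = 72.000000 + 9.070425 + 34.968853 = 116.039278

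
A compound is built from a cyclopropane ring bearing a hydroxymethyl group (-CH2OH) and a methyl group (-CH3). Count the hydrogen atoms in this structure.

10

Atom tally by fragment:
  cyclopropane ring core → C:3 H:6
  (− 2 ring H displaced by substituents)
  + CH2OH → C:1 H:3 O:1
  + CH3 → C:1 H:3
Element totals:
  C: 5
  H: 10
  O: 1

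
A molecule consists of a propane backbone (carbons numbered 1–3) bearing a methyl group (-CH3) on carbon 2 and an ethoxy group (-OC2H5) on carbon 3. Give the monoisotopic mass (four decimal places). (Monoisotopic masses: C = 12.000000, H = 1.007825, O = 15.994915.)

102.1045

Atom tally by fragment:
  CH3 → C:1 H:3
  CH(CH3) → C:2 H:4
  CH2OC2H5 → C:3 H:7 O:1
Element totals:
  C: 6
  H: 14
  O: 1
Molecular formula: C6H14O.
  M = 6(12.0) + 14(1.007825) + 15.994915
    = 72.000000 + 14.109550 + 15.994915 = 102.104465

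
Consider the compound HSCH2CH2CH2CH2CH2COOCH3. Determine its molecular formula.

Element totals:
  C: 7
  H: 14
  O: 2
  S: 1

C7H14O2S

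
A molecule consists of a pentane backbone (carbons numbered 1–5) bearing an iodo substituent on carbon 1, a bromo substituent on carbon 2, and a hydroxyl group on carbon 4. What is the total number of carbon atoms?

Atom tally by fragment:
  ICH2 → C:1 H:2 I:1
  CH(Br) → C:1 H:1 Br:1
  CH2 → C:1 H:2
  CH(OH) → C:1 H:2 O:1
  CH3 → C:1 H:3
Element totals:
  C: 5
  H: 10
  Br: 1
  I: 1
  O: 1

5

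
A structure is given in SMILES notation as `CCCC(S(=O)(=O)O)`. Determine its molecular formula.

Atom tally by fragment:
  CH3 → C:1 H:3
  CH2 → C:1 H:2
  CH2 → C:1 H:2
  CH2SO3H → C:1 H:3 S:1 O:3
Element totals:
  C: 4
  H: 10
  O: 3
  S: 1

C4H10O3S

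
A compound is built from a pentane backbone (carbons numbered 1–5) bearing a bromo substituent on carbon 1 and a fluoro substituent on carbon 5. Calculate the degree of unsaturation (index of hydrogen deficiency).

0

Atom tally by fragment:
  BrCH2 → C:1 H:2 Br:1
  CH2 → C:1 H:2
  CH2 → C:1 H:2
  CH2 → C:1 H:2
  CH2F → C:1 H:2 F:1
Element totals:
  C: 5
  H: 10
  Br: 1
  F: 1
Molecular formula: C5H10BrF.
DoU = (2C + 2 + N − H − X) / 2 = (2·5 + 2 + 0 − 10 − 2) / 2 = 0.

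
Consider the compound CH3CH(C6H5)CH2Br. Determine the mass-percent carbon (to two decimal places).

Element totals:
  C: 9
  H: 11
  Br: 1
Molecular formula: C9H11Br.
Molar mass = 199.091 g/mol.
Mass from C: 9 × 12.011 = 108.099 g/mol.
%C = 108.099 / 199.091 × 100 = 54.30%.

54.30%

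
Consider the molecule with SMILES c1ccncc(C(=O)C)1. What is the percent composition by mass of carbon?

Atom tally by fragment:
  pyridine ring core → C:5 H:5 N:1
  (− 1 ring H displaced by substituents)
  + COCH3 → C:2 H:3 O:1
Element totals:
  C: 7
  H: 7
  N: 1
  O: 1
Molecular formula: C7H7NO.
Molar mass = 121.139 g/mol.
Mass from C: 7 × 12.011 = 84.077 g/mol.
%C = 84.077 / 121.139 × 100 = 69.41%.

69.41%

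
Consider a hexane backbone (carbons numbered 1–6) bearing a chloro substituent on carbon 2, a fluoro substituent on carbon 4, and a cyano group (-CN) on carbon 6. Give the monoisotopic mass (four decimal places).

Atom tally by fragment:
  CH3 → C:1 H:3
  CH(Cl) → C:1 H:1 Cl:1
  CH2 → C:1 H:2
  CH(F) → C:1 H:1 F:1
  CH2 → C:1 H:2
  CH2CN → C:2 H:2 N:1
Element totals:
  C: 7
  H: 11
  Cl: 1
  F: 1
  N: 1
Molecular formula: C7H11ClFN.
  M = 7(12.0) + 11(1.007825) + 34.968853 + 18.998403 + 14.003074
    = 84.000000 + 11.086075 + 34.968853 + 18.998403 + 14.003074 = 163.056405

163.0564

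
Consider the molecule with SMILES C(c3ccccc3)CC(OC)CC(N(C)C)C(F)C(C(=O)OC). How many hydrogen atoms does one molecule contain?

28

Atom tally by fragment:
  C6H5CH2 → C:7 H:7
  CH2 → C:1 H:2
  CH(OCH3) → C:2 H:4 O:1
  CH2 → C:1 H:2
  CH(N(CH3)2) → C:3 H:7 N:1
  CH(F) → C:1 H:1 F:1
  CH2COOCH3 → C:3 H:5 O:2
Element totals:
  C: 18
  H: 28
  F: 1
  N: 1
  O: 3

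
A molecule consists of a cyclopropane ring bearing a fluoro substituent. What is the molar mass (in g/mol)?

Atom tally by fragment:
  cyclopropane ring core → C:3 H:6
  (− 1 ring H displaced by substituents)
  + F → F:1
Element totals:
  C: 3
  H: 5
  F: 1
Molecular formula: C3H5F.
  M = 3(12.011) + 5(1.008) + 18.998
    = 36.033 + 5.040 + 18.998 = 60.071

60.07 g/mol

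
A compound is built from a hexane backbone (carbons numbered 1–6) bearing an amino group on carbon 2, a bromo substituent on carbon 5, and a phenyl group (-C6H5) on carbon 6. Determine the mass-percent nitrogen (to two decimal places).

5.47%

Atom tally by fragment:
  CH3 → C:1 H:3
  CH(NH2) → C:1 H:3 N:1
  CH2 → C:1 H:2
  CH2 → C:1 H:2
  CH(Br) → C:1 H:1 Br:1
  CH2C6H5 → C:7 H:7
Element totals:
  C: 12
  H: 18
  Br: 1
  N: 1
Molecular formula: C12H18BrN.
Molar mass = 256.187 g/mol.
Mass from N: 1 × 14.007 = 14.007 g/mol.
%N = 14.007 / 256.187 × 100 = 5.47%.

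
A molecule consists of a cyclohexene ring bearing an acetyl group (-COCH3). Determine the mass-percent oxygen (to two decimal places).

12.88%

Atom tally by fragment:
  cyclohexene ring core → C:6 H:10
  (− 1 ring H displaced by substituents)
  + COCH3 → C:2 H:3 O:1
Element totals:
  C: 8
  H: 12
  O: 1
Molecular formula: C8H12O.
Molar mass = 124.183 g/mol.
Mass from O: 1 × 15.999 = 15.999 g/mol.
%O = 15.999 / 124.183 × 100 = 12.88%.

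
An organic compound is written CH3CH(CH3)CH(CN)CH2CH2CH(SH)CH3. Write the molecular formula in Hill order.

Element totals:
  C: 9
  H: 17
  N: 1
  S: 1

C9H17NS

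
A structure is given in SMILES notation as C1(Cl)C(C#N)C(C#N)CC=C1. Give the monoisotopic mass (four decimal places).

Atom tally by fragment:
  cyclohexene ring core → C:6 H:10
  (− 3 ring H displaced by substituents)
  + Cl → Cl:1
  + CN → C:1 N:1
  + CN → C:1 N:1
Element totals:
  C: 8
  H: 7
  Cl: 1
  N: 2
Molecular formula: C8H7ClN2.
  M = 8(12.0) + 7(1.007825) + 34.968853 + 2(14.003074)
    = 96.000000 + 7.054775 + 34.968853 + 28.006148 = 166.029776

166.0298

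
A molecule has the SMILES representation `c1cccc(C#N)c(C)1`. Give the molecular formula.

C8H7N

Atom tally by fragment:
  benzene ring core → C:6 H:6
  (− 2 ring H displaced by substituents)
  + CN → C:1 N:1
  + CH3 → C:1 H:3
Element totals:
  C: 8
  H: 7
  N: 1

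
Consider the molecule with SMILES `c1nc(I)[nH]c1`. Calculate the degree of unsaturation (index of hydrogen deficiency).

3

Atom tally by fragment:
  imidazole ring core → C:3 H:4 N:2
  (− 1 ring H displaced by substituents)
  + I → I:1
Element totals:
  C: 3
  H: 3
  I: 1
  N: 2
Molecular formula: C3H3IN2.
DoU = (2C + 2 + N − H − X) / 2 = (2·3 + 2 + 2 − 3 − 1) / 2 = 3.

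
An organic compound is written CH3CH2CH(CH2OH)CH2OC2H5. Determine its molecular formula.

C7H16O2

Atom tally by fragment:
  CH3 → C:1 H:3
  CH2 → C:1 H:2
  CH(CH2OH) → C:2 H:4 O:1
  CH2OC2H5 → C:3 H:7 O:1
Element totals:
  C: 7
  H: 16
  O: 2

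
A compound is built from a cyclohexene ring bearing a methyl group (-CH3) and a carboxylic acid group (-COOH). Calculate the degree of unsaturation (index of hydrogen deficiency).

3

Atom tally by fragment:
  cyclohexene ring core → C:6 H:10
  (− 2 ring H displaced by substituents)
  + CH3 → C:1 H:3
  + COOH → C:1 H:1 O:2
Element totals:
  C: 8
  H: 12
  O: 2
Molecular formula: C8H12O2.
DoU = (2C + 2 + N − H − X) / 2 = (2·8 + 2 + 0 − 12 − 0) / 2 = 3.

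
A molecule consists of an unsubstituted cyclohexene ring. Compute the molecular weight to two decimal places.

Atom tally by fragment:
  cyclohexene ring core → C:6 H:10
Element totals:
  C: 6
  H: 10
Molecular formula: C6H10.
  M = 6(12.011) + 10(1.008)
    = 72.066 + 10.080 = 82.146

82.15 g/mol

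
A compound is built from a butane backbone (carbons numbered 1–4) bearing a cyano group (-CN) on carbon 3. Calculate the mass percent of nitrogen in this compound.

16.85%

Atom tally by fragment:
  CH3 → C:1 H:3
  CH2 → C:1 H:2
  CH(CN) → C:2 H:1 N:1
  CH3 → C:1 H:3
Element totals:
  C: 5
  H: 9
  N: 1
Molecular formula: C5H9N.
Molar mass = 83.134 g/mol.
Mass from N: 1 × 14.007 = 14.007 g/mol.
%N = 14.007 / 83.134 × 100 = 16.85%.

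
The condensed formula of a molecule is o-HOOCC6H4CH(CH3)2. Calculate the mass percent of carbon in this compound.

73.15%

Element totals:
  C: 10
  H: 12
  O: 2
Molecular formula: C10H12O2.
Molar mass = 164.204 g/mol.
Mass from C: 10 × 12.011 = 120.110 g/mol.
%C = 120.110 / 164.204 × 100 = 73.15%.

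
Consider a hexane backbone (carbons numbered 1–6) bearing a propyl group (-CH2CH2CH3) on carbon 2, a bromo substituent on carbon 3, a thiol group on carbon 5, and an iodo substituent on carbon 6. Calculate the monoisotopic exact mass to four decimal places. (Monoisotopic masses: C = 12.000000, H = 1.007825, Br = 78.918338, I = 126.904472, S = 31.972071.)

363.9357

Atom tally by fragment:
  CH3 → C:1 H:3
  CH(CH2CH2CH3) → C:4 H:8
  CH(Br) → C:1 H:1 Br:1
  CH2 → C:1 H:2
  CH(SH) → C:1 H:2 S:1
  CH2I → C:1 H:2 I:1
Element totals:
  C: 9
  H: 18
  Br: 1
  I: 1
  S: 1
Molecular formula: C9H18BrIS.
  M = 9(12.0) + 18(1.007825) + 78.918338 + 126.904472 + 31.972071
    = 108.000000 + 18.140850 + 78.918338 + 126.904472 + 31.972071 = 363.935731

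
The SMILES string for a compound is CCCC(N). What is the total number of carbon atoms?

Atom tally by fragment:
  CH3 → C:1 H:3
  CH2 → C:1 H:2
  CH2 → C:1 H:2
  CH2NH2 → C:1 H:4 N:1
Element totals:
  C: 4
  H: 11
  N: 1

4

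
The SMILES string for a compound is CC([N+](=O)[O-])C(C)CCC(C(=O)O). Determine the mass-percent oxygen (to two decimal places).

Atom tally by fragment:
  CH3 → C:1 H:3
  CH(NO2) → C:1 H:1 N:1 O:2
  CH(CH3) → C:2 H:4
  CH2 → C:1 H:2
  CH2 → C:1 H:2
  CH2COOH → C:2 H:3 O:2
Element totals:
  C: 8
  H: 15
  N: 1
  O: 4
Molecular formula: C8H15NO4.
Molar mass = 189.211 g/mol.
Mass from O: 4 × 15.999 = 63.996 g/mol.
%O = 63.996 / 189.211 × 100 = 33.82%.

33.82%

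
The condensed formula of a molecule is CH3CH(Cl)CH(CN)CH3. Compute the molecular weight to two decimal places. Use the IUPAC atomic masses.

117.58 g/mol

Atom tally by fragment:
  CH3 → C:1 H:3
  CH(Cl) → C:1 H:1 Cl:1
  CH(CN) → C:2 H:1 N:1
  CH3 → C:1 H:3
Element totals:
  C: 5
  H: 8
  Cl: 1
  N: 1
Molecular formula: C5H8ClN.
  M = 5(12.011) + 8(1.008) + 35.45 + 14.007
    = 60.055 + 8.064 + 35.450 + 14.007 = 117.576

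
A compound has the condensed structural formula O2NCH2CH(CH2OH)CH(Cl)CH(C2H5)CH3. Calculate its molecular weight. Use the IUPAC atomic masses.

Atom tally by fragment:
  O2NCH2 → C:1 H:2 N:1 O:2
  CH(CH2OH) → C:2 H:4 O:1
  CH(Cl) → C:1 H:1 Cl:1
  CH(C2H5) → C:3 H:6
  CH3 → C:1 H:3
Element totals:
  C: 8
  H: 16
  Cl: 1
  N: 1
  O: 3
Molecular formula: C8H16ClNO3.
  M = 8(12.011) + 16(1.008) + 35.45 + 14.007 + 3(15.999)
    = 96.088 + 16.128 + 35.450 + 14.007 + 47.997 = 209.670

209.67 g/mol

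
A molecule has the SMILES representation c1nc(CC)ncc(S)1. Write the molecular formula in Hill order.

Atom tally by fragment:
  pyrimidine ring core → C:4 H:4 N:2
  (− 2 ring H displaced by substituents)
  + C2H5 → C:2 H:5
  + SH → S:1 H:1
Element totals:
  C: 6
  H: 8
  N: 2
  S: 1

C6H8N2S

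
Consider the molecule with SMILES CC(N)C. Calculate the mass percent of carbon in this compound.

Atom tally by fragment:
  CH3 → C:1 H:3
  CH(NH2) → C:1 H:3 N:1
  CH3 → C:1 H:3
Element totals:
  C: 3
  H: 9
  N: 1
Molecular formula: C3H9N.
Molar mass = 59.112 g/mol.
Mass from C: 3 × 12.011 = 36.033 g/mol.
%C = 36.033 / 59.112 × 100 = 60.96%.

60.96%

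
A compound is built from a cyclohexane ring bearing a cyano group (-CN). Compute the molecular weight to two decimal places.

Atom tally by fragment:
  cyclohexane ring core → C:6 H:12
  (− 1 ring H displaced by substituents)
  + CN → C:1 N:1
Element totals:
  C: 7
  H: 11
  N: 1
Molecular formula: C7H11N.
  M = 7(12.011) + 11(1.008) + 14.007
    = 84.077 + 11.088 + 14.007 = 109.172

109.17 g/mol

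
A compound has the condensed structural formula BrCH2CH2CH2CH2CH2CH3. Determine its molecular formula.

Element totals:
  C: 6
  H: 13
  Br: 1

C6H13Br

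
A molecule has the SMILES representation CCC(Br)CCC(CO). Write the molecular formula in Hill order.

Atom tally by fragment:
  CH3 → C:1 H:3
  CH2 → C:1 H:2
  CH(Br) → C:1 H:1 Br:1
  CH2 → C:1 H:2
  CH2 → C:1 H:2
  CH2CH2OH → C:2 H:5 O:1
Element totals:
  C: 7
  H: 15
  Br: 1
  O: 1

C7H15BrO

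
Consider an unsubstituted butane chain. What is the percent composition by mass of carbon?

82.66%

Atom tally by fragment:
  CH3 → C:1 H:3
  CH2 → C:1 H:2
  CH2 → C:1 H:2
  CH3 → C:1 H:3
Element totals:
  C: 4
  H: 10
Molecular formula: C4H10.
Molar mass = 58.124 g/mol.
Mass from C: 4 × 12.011 = 48.044 g/mol.
%C = 48.044 / 58.124 × 100 = 82.66%.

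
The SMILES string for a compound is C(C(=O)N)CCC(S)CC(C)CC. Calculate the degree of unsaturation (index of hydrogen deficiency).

1

Atom tally by fragment:
  H2NOCCH2 → C:2 H:4 O:1 N:1
  CH2 → C:1 H:2
  CH2 → C:1 H:2
  CH(SH) → C:1 H:2 S:1
  CH2 → C:1 H:2
  CH(CH3) → C:2 H:4
  CH2 → C:1 H:2
  CH3 → C:1 H:3
Element totals:
  C: 10
  H: 21
  N: 1
  O: 1
  S: 1
Molecular formula: C10H21NOS.
DoU = (2C + 2 + N − H − X) / 2 = (2·10 + 2 + 1 − 21 − 0) / 2 = 1.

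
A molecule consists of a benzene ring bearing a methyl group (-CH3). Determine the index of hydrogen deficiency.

4

Atom tally by fragment:
  benzene ring core → C:6 H:6
  (− 1 ring H displaced by substituents)
  + CH3 → C:1 H:3
Element totals:
  C: 7
  H: 8
Molecular formula: C7H8.
DoU = (2C + 2 + N − H − X) / 2 = (2·7 + 2 + 0 − 8 − 0) / 2 = 4.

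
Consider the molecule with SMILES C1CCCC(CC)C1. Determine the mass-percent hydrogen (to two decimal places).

Atom tally by fragment:
  cyclohexane ring core → C:6 H:12
  (− 1 ring H displaced by substituents)
  + C2H5 → C:2 H:5
Element totals:
  C: 8
  H: 16
Molecular formula: C8H16.
Molar mass = 112.216 g/mol.
Mass from H: 16 × 1.008 = 16.128 g/mol.
%H = 16.128 / 112.216 × 100 = 14.37%.

14.37%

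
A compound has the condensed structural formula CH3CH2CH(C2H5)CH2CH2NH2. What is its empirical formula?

C7H17N

Element totals:
  C: 7
  H: 17
  N: 1
Molecular formula: C7H17N.
gcd of subscripts (7, 17, 1) = 1, so the empirical formula equals the molecular formula.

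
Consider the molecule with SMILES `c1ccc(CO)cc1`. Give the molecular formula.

C7H8O

Atom tally by fragment:
  benzene ring core → C:6 H:6
  (− 1 ring H displaced by substituents)
  + CH2OH → C:1 H:3 O:1
Element totals:
  C: 7
  H: 8
  O: 1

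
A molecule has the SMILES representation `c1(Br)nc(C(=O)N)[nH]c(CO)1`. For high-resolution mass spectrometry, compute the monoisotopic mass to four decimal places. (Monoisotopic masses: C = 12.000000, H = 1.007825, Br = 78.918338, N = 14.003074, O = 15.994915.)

Atom tally by fragment:
  imidazole ring core → C:3 H:4 N:2
  (− 3 ring H displaced by substituents)
  + Br → Br:1
  + CONH2 → C:1 H:2 O:1 N:1
  + CH2OH → C:1 H:3 O:1
Element totals:
  C: 5
  H: 6
  Br: 1
  N: 3
  O: 2
Molecular formula: C5H6BrN3O2.
  M = 5(12.0) + 6(1.007825) + 78.918338 + 3(14.003074) + 2(15.994915)
    = 60.000000 + 6.046950 + 78.918338 + 42.009222 + 31.989830 = 218.964340

218.9643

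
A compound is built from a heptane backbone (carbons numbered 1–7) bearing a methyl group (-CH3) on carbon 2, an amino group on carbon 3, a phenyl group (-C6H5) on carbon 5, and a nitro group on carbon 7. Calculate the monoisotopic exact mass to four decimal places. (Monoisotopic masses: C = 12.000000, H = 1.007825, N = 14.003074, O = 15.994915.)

250.1681

Atom tally by fragment:
  CH3 → C:1 H:3
  CH(CH3) → C:2 H:4
  CH(NH2) → C:1 H:3 N:1
  CH2 → C:1 H:2
  CH(C6H5) → C:7 H:6
  CH2 → C:1 H:2
  CH2NO2 → C:1 H:2 N:1 O:2
Element totals:
  C: 14
  H: 22
  N: 2
  O: 2
Molecular formula: C14H22N2O2.
  M = 14(12.0) + 22(1.007825) + 2(14.003074) + 2(15.994915)
    = 168.000000 + 22.172150 + 28.006148 + 31.989830 = 250.168128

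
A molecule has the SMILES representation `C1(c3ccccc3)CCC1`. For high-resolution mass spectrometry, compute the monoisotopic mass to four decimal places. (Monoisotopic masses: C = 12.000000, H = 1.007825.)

Atom tally by fragment:
  cyclobutane ring core → C:4 H:8
  (− 1 ring H displaced by substituents)
  + C6H5 → C:6 H:5
Element totals:
  C: 10
  H: 12
Molecular formula: C10H12.
  M = 10(12.0) + 12(1.007825)
    = 120.000000 + 12.093900 = 132.093900

132.0939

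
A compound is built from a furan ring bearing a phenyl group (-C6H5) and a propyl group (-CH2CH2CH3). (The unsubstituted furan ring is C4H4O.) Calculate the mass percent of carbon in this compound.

Atom tally by fragment:
  furan ring core → C:4 H:4 O:1
  (− 2 ring H displaced by substituents)
  + C6H5 → C:6 H:5
  + CH2CH2CH3 → C:3 H:7
Element totals:
  C: 13
  H: 14
  O: 1
Molecular formula: C13H14O.
Molar mass = 186.254 g/mol.
Mass from C: 13 × 12.011 = 156.143 g/mol.
%C = 156.143 / 186.254 × 100 = 83.83%.

83.83%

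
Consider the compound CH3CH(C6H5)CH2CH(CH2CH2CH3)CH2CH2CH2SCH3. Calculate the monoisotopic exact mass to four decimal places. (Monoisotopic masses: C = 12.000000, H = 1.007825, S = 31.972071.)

Atom tally by fragment:
  CH3 → C:1 H:3
  CH(C6H5) → C:7 H:6
  CH2 → C:1 H:2
  CH(CH2CH2CH3) → C:4 H:8
  CH2 → C:1 H:2
  CH2 → C:1 H:2
  CH2SCH3 → C:2 H:5 S:1
Element totals:
  C: 17
  H: 28
  S: 1
Molecular formula: C17H28S.
  M = 17(12.0) + 28(1.007825) + 31.972071
    = 204.000000 + 28.219100 + 31.972071 = 264.191171

264.1912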